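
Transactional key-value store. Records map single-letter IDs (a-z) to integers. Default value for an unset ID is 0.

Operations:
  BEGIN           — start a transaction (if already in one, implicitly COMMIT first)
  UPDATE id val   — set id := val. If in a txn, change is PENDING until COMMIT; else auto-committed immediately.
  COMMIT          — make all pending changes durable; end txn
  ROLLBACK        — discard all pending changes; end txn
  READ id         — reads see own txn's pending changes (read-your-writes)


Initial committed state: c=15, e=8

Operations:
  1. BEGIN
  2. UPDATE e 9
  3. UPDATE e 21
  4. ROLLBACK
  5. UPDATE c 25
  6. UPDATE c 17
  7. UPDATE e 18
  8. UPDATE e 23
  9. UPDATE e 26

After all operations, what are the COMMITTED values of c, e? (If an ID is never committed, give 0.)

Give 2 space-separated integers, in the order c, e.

Answer: 17 26

Derivation:
Initial committed: {c=15, e=8}
Op 1: BEGIN: in_txn=True, pending={}
Op 2: UPDATE e=9 (pending; pending now {e=9})
Op 3: UPDATE e=21 (pending; pending now {e=21})
Op 4: ROLLBACK: discarded pending ['e']; in_txn=False
Op 5: UPDATE c=25 (auto-commit; committed c=25)
Op 6: UPDATE c=17 (auto-commit; committed c=17)
Op 7: UPDATE e=18 (auto-commit; committed e=18)
Op 8: UPDATE e=23 (auto-commit; committed e=23)
Op 9: UPDATE e=26 (auto-commit; committed e=26)
Final committed: {c=17, e=26}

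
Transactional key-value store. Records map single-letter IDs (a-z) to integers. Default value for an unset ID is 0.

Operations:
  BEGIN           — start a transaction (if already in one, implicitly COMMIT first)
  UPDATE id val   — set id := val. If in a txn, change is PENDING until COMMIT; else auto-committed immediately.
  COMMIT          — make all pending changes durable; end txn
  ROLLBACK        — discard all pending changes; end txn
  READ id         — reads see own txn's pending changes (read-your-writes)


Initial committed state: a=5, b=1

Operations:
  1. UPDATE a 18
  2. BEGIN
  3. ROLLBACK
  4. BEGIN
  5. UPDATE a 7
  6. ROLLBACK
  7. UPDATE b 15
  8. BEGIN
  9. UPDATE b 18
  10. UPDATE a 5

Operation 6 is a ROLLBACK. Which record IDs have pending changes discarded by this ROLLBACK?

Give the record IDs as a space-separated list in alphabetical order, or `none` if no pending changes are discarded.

Answer: a

Derivation:
Initial committed: {a=5, b=1}
Op 1: UPDATE a=18 (auto-commit; committed a=18)
Op 2: BEGIN: in_txn=True, pending={}
Op 3: ROLLBACK: discarded pending []; in_txn=False
Op 4: BEGIN: in_txn=True, pending={}
Op 5: UPDATE a=7 (pending; pending now {a=7})
Op 6: ROLLBACK: discarded pending ['a']; in_txn=False
Op 7: UPDATE b=15 (auto-commit; committed b=15)
Op 8: BEGIN: in_txn=True, pending={}
Op 9: UPDATE b=18 (pending; pending now {b=18})
Op 10: UPDATE a=5 (pending; pending now {a=5, b=18})
ROLLBACK at op 6 discards: ['a']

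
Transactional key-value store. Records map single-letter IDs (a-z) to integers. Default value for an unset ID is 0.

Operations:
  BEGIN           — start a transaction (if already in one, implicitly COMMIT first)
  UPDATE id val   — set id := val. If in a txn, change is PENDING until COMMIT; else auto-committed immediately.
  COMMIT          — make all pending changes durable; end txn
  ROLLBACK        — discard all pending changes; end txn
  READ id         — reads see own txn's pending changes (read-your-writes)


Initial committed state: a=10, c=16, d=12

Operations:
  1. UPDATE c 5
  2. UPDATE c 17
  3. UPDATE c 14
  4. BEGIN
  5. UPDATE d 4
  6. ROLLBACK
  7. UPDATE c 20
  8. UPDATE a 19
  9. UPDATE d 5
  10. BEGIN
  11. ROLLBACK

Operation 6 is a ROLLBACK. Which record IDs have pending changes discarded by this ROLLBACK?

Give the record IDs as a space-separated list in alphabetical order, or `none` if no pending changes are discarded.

Initial committed: {a=10, c=16, d=12}
Op 1: UPDATE c=5 (auto-commit; committed c=5)
Op 2: UPDATE c=17 (auto-commit; committed c=17)
Op 3: UPDATE c=14 (auto-commit; committed c=14)
Op 4: BEGIN: in_txn=True, pending={}
Op 5: UPDATE d=4 (pending; pending now {d=4})
Op 6: ROLLBACK: discarded pending ['d']; in_txn=False
Op 7: UPDATE c=20 (auto-commit; committed c=20)
Op 8: UPDATE a=19 (auto-commit; committed a=19)
Op 9: UPDATE d=5 (auto-commit; committed d=5)
Op 10: BEGIN: in_txn=True, pending={}
Op 11: ROLLBACK: discarded pending []; in_txn=False
ROLLBACK at op 6 discards: ['d']

Answer: d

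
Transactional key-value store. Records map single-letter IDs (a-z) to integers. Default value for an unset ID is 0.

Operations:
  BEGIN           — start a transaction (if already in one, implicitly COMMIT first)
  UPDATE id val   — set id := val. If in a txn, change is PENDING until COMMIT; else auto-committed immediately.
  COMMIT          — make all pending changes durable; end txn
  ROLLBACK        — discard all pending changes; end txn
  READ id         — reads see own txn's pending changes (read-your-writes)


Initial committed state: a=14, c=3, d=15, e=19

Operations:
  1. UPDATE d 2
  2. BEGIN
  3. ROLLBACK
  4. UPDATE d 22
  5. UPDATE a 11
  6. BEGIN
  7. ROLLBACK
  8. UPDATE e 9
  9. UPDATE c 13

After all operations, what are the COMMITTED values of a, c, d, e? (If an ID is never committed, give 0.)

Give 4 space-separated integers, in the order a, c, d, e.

Answer: 11 13 22 9

Derivation:
Initial committed: {a=14, c=3, d=15, e=19}
Op 1: UPDATE d=2 (auto-commit; committed d=2)
Op 2: BEGIN: in_txn=True, pending={}
Op 3: ROLLBACK: discarded pending []; in_txn=False
Op 4: UPDATE d=22 (auto-commit; committed d=22)
Op 5: UPDATE a=11 (auto-commit; committed a=11)
Op 6: BEGIN: in_txn=True, pending={}
Op 7: ROLLBACK: discarded pending []; in_txn=False
Op 8: UPDATE e=9 (auto-commit; committed e=9)
Op 9: UPDATE c=13 (auto-commit; committed c=13)
Final committed: {a=11, c=13, d=22, e=9}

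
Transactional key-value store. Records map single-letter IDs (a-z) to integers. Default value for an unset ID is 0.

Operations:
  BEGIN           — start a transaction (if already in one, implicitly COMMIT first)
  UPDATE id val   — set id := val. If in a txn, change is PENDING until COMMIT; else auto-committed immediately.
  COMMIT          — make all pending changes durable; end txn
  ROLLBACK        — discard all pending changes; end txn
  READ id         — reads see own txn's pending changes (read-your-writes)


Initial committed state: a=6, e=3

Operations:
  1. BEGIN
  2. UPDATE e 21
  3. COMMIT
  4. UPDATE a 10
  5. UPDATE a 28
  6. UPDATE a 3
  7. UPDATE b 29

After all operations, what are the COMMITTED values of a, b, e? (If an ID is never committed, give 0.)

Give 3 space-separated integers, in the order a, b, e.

Initial committed: {a=6, e=3}
Op 1: BEGIN: in_txn=True, pending={}
Op 2: UPDATE e=21 (pending; pending now {e=21})
Op 3: COMMIT: merged ['e'] into committed; committed now {a=6, e=21}
Op 4: UPDATE a=10 (auto-commit; committed a=10)
Op 5: UPDATE a=28 (auto-commit; committed a=28)
Op 6: UPDATE a=3 (auto-commit; committed a=3)
Op 7: UPDATE b=29 (auto-commit; committed b=29)
Final committed: {a=3, b=29, e=21}

Answer: 3 29 21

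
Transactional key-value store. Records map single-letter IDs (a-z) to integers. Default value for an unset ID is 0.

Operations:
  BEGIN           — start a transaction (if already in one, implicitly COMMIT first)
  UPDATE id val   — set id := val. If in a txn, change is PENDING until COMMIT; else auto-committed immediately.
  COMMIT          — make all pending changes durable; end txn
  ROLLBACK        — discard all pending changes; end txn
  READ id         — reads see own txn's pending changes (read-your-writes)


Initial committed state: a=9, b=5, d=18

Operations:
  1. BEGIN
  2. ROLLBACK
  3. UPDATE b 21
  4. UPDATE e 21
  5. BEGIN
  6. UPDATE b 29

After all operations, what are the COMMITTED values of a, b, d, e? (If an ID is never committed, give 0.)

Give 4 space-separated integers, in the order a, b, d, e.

Answer: 9 21 18 21

Derivation:
Initial committed: {a=9, b=5, d=18}
Op 1: BEGIN: in_txn=True, pending={}
Op 2: ROLLBACK: discarded pending []; in_txn=False
Op 3: UPDATE b=21 (auto-commit; committed b=21)
Op 4: UPDATE e=21 (auto-commit; committed e=21)
Op 5: BEGIN: in_txn=True, pending={}
Op 6: UPDATE b=29 (pending; pending now {b=29})
Final committed: {a=9, b=21, d=18, e=21}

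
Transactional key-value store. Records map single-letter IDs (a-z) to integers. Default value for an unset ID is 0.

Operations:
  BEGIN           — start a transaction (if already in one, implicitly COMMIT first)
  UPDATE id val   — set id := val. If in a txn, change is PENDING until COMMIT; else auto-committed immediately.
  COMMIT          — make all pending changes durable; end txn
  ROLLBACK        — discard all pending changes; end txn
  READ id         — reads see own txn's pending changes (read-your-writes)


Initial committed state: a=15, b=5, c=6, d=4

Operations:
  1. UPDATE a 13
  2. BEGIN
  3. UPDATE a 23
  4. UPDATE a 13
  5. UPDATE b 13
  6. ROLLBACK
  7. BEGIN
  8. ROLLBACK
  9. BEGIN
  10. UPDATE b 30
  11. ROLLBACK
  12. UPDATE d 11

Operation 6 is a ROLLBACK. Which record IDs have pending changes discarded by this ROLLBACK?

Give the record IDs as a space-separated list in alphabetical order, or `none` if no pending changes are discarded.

Answer: a b

Derivation:
Initial committed: {a=15, b=5, c=6, d=4}
Op 1: UPDATE a=13 (auto-commit; committed a=13)
Op 2: BEGIN: in_txn=True, pending={}
Op 3: UPDATE a=23 (pending; pending now {a=23})
Op 4: UPDATE a=13 (pending; pending now {a=13})
Op 5: UPDATE b=13 (pending; pending now {a=13, b=13})
Op 6: ROLLBACK: discarded pending ['a', 'b']; in_txn=False
Op 7: BEGIN: in_txn=True, pending={}
Op 8: ROLLBACK: discarded pending []; in_txn=False
Op 9: BEGIN: in_txn=True, pending={}
Op 10: UPDATE b=30 (pending; pending now {b=30})
Op 11: ROLLBACK: discarded pending ['b']; in_txn=False
Op 12: UPDATE d=11 (auto-commit; committed d=11)
ROLLBACK at op 6 discards: ['a', 'b']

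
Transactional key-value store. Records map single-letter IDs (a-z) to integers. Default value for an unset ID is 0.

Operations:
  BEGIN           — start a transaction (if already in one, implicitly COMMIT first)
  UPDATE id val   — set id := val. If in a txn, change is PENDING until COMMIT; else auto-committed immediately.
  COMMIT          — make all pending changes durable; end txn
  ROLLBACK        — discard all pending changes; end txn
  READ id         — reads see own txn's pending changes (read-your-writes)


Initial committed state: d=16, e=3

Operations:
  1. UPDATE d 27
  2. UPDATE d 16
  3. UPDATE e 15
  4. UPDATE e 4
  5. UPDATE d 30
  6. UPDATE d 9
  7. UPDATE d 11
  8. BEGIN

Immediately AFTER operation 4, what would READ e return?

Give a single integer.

Initial committed: {d=16, e=3}
Op 1: UPDATE d=27 (auto-commit; committed d=27)
Op 2: UPDATE d=16 (auto-commit; committed d=16)
Op 3: UPDATE e=15 (auto-commit; committed e=15)
Op 4: UPDATE e=4 (auto-commit; committed e=4)
After op 4: visible(e) = 4 (pending={}, committed={d=16, e=4})

Answer: 4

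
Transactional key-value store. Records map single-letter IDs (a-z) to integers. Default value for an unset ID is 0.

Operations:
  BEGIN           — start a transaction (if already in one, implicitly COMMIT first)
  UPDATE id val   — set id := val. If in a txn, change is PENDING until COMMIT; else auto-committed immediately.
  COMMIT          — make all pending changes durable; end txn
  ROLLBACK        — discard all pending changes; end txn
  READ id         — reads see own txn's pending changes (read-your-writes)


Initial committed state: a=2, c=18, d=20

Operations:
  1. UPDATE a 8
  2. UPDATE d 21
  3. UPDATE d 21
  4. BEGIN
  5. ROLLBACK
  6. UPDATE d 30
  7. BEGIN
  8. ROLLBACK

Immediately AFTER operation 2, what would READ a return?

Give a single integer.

Initial committed: {a=2, c=18, d=20}
Op 1: UPDATE a=8 (auto-commit; committed a=8)
Op 2: UPDATE d=21 (auto-commit; committed d=21)
After op 2: visible(a) = 8 (pending={}, committed={a=8, c=18, d=21})

Answer: 8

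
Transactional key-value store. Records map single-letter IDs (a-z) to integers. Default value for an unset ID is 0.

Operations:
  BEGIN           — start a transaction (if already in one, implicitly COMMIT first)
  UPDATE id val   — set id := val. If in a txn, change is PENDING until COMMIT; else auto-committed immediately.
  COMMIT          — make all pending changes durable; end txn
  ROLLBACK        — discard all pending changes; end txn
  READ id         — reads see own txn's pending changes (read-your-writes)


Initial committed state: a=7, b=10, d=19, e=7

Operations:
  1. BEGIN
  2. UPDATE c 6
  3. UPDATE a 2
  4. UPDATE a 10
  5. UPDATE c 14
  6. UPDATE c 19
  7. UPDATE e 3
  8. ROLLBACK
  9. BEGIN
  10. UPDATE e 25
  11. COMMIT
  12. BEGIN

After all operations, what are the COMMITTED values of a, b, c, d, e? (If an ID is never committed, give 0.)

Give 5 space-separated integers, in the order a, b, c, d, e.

Answer: 7 10 0 19 25

Derivation:
Initial committed: {a=7, b=10, d=19, e=7}
Op 1: BEGIN: in_txn=True, pending={}
Op 2: UPDATE c=6 (pending; pending now {c=6})
Op 3: UPDATE a=2 (pending; pending now {a=2, c=6})
Op 4: UPDATE a=10 (pending; pending now {a=10, c=6})
Op 5: UPDATE c=14 (pending; pending now {a=10, c=14})
Op 6: UPDATE c=19 (pending; pending now {a=10, c=19})
Op 7: UPDATE e=3 (pending; pending now {a=10, c=19, e=3})
Op 8: ROLLBACK: discarded pending ['a', 'c', 'e']; in_txn=False
Op 9: BEGIN: in_txn=True, pending={}
Op 10: UPDATE e=25 (pending; pending now {e=25})
Op 11: COMMIT: merged ['e'] into committed; committed now {a=7, b=10, d=19, e=25}
Op 12: BEGIN: in_txn=True, pending={}
Final committed: {a=7, b=10, d=19, e=25}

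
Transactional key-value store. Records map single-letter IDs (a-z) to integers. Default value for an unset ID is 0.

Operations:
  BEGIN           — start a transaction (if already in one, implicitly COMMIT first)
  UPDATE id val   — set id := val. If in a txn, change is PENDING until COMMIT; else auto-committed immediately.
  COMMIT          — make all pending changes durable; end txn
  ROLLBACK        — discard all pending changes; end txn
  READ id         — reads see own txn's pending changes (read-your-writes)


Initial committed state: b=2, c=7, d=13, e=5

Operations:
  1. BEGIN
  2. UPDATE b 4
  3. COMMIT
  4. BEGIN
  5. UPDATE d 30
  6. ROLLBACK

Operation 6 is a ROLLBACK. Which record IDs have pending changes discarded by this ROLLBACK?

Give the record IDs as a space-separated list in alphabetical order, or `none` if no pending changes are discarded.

Answer: d

Derivation:
Initial committed: {b=2, c=7, d=13, e=5}
Op 1: BEGIN: in_txn=True, pending={}
Op 2: UPDATE b=4 (pending; pending now {b=4})
Op 3: COMMIT: merged ['b'] into committed; committed now {b=4, c=7, d=13, e=5}
Op 4: BEGIN: in_txn=True, pending={}
Op 5: UPDATE d=30 (pending; pending now {d=30})
Op 6: ROLLBACK: discarded pending ['d']; in_txn=False
ROLLBACK at op 6 discards: ['d']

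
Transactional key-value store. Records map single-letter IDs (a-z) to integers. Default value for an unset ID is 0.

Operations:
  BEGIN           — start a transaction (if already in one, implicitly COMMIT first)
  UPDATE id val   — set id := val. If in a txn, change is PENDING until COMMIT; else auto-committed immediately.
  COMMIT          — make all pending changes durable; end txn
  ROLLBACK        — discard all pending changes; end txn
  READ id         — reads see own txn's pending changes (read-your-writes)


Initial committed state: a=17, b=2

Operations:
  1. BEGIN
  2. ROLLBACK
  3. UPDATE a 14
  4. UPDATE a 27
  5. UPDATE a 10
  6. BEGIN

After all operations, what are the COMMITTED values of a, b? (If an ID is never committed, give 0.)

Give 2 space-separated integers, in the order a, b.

Initial committed: {a=17, b=2}
Op 1: BEGIN: in_txn=True, pending={}
Op 2: ROLLBACK: discarded pending []; in_txn=False
Op 3: UPDATE a=14 (auto-commit; committed a=14)
Op 4: UPDATE a=27 (auto-commit; committed a=27)
Op 5: UPDATE a=10 (auto-commit; committed a=10)
Op 6: BEGIN: in_txn=True, pending={}
Final committed: {a=10, b=2}

Answer: 10 2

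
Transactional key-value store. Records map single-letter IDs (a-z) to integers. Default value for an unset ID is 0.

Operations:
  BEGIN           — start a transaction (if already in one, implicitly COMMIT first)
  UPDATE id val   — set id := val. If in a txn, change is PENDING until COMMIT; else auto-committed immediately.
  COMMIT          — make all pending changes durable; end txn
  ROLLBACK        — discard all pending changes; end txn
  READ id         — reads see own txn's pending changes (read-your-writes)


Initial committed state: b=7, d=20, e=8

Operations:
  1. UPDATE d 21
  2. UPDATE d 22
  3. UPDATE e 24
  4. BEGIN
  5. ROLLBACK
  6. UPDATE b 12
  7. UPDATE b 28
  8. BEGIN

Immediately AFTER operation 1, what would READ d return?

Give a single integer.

Initial committed: {b=7, d=20, e=8}
Op 1: UPDATE d=21 (auto-commit; committed d=21)
After op 1: visible(d) = 21 (pending={}, committed={b=7, d=21, e=8})

Answer: 21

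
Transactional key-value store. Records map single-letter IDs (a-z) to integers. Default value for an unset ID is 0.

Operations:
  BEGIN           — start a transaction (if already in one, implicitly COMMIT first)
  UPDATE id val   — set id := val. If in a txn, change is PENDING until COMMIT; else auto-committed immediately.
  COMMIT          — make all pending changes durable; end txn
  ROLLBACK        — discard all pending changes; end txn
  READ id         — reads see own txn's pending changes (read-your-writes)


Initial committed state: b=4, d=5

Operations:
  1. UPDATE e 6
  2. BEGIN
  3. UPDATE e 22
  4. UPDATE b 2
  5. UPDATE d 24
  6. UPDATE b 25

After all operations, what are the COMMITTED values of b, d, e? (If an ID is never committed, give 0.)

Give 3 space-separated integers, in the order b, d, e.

Answer: 4 5 6

Derivation:
Initial committed: {b=4, d=5}
Op 1: UPDATE e=6 (auto-commit; committed e=6)
Op 2: BEGIN: in_txn=True, pending={}
Op 3: UPDATE e=22 (pending; pending now {e=22})
Op 4: UPDATE b=2 (pending; pending now {b=2, e=22})
Op 5: UPDATE d=24 (pending; pending now {b=2, d=24, e=22})
Op 6: UPDATE b=25 (pending; pending now {b=25, d=24, e=22})
Final committed: {b=4, d=5, e=6}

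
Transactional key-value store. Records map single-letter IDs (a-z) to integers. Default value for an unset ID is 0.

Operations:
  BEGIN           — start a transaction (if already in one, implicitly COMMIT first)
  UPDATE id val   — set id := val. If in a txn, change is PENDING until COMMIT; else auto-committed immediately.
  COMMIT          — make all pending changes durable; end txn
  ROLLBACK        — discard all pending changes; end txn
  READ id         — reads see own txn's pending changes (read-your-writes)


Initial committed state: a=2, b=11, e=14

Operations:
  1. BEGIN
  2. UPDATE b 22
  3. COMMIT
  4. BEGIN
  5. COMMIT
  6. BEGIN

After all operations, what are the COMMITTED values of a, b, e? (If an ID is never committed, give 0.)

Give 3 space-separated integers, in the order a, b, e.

Initial committed: {a=2, b=11, e=14}
Op 1: BEGIN: in_txn=True, pending={}
Op 2: UPDATE b=22 (pending; pending now {b=22})
Op 3: COMMIT: merged ['b'] into committed; committed now {a=2, b=22, e=14}
Op 4: BEGIN: in_txn=True, pending={}
Op 5: COMMIT: merged [] into committed; committed now {a=2, b=22, e=14}
Op 6: BEGIN: in_txn=True, pending={}
Final committed: {a=2, b=22, e=14}

Answer: 2 22 14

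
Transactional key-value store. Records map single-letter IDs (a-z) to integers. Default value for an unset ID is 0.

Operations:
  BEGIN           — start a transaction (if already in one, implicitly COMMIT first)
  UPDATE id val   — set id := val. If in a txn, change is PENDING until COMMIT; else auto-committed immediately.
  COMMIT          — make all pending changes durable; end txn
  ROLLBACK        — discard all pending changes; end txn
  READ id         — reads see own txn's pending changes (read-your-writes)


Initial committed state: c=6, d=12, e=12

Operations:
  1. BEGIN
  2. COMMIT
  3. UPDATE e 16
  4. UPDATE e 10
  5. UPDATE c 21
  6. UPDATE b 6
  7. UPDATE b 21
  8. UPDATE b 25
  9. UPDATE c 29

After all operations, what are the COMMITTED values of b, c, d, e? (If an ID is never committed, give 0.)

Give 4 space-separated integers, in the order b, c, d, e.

Answer: 25 29 12 10

Derivation:
Initial committed: {c=6, d=12, e=12}
Op 1: BEGIN: in_txn=True, pending={}
Op 2: COMMIT: merged [] into committed; committed now {c=6, d=12, e=12}
Op 3: UPDATE e=16 (auto-commit; committed e=16)
Op 4: UPDATE e=10 (auto-commit; committed e=10)
Op 5: UPDATE c=21 (auto-commit; committed c=21)
Op 6: UPDATE b=6 (auto-commit; committed b=6)
Op 7: UPDATE b=21 (auto-commit; committed b=21)
Op 8: UPDATE b=25 (auto-commit; committed b=25)
Op 9: UPDATE c=29 (auto-commit; committed c=29)
Final committed: {b=25, c=29, d=12, e=10}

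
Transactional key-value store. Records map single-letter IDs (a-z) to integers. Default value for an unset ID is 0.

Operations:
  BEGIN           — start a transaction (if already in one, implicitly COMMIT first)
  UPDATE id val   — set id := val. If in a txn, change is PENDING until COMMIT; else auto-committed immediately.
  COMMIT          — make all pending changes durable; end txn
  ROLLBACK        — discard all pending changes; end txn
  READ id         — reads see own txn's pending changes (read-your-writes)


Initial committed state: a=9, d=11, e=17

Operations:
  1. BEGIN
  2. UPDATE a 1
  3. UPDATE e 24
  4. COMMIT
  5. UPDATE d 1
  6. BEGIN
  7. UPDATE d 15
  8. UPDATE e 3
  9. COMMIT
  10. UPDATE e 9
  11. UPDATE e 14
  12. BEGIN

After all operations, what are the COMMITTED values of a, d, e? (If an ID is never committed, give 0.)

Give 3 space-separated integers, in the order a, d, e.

Answer: 1 15 14

Derivation:
Initial committed: {a=9, d=11, e=17}
Op 1: BEGIN: in_txn=True, pending={}
Op 2: UPDATE a=1 (pending; pending now {a=1})
Op 3: UPDATE e=24 (pending; pending now {a=1, e=24})
Op 4: COMMIT: merged ['a', 'e'] into committed; committed now {a=1, d=11, e=24}
Op 5: UPDATE d=1 (auto-commit; committed d=1)
Op 6: BEGIN: in_txn=True, pending={}
Op 7: UPDATE d=15 (pending; pending now {d=15})
Op 8: UPDATE e=3 (pending; pending now {d=15, e=3})
Op 9: COMMIT: merged ['d', 'e'] into committed; committed now {a=1, d=15, e=3}
Op 10: UPDATE e=9 (auto-commit; committed e=9)
Op 11: UPDATE e=14 (auto-commit; committed e=14)
Op 12: BEGIN: in_txn=True, pending={}
Final committed: {a=1, d=15, e=14}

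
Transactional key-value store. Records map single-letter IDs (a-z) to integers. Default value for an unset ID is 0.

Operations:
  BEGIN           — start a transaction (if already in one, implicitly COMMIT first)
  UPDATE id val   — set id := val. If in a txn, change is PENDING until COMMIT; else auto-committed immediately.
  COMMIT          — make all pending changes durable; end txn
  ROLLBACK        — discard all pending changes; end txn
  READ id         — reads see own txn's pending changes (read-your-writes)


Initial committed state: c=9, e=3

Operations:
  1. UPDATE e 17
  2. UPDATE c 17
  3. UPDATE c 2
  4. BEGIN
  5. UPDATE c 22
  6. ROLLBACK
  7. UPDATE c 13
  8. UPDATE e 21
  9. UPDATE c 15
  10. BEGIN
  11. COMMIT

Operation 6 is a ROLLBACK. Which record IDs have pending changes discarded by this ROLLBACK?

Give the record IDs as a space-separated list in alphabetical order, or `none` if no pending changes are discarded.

Initial committed: {c=9, e=3}
Op 1: UPDATE e=17 (auto-commit; committed e=17)
Op 2: UPDATE c=17 (auto-commit; committed c=17)
Op 3: UPDATE c=2 (auto-commit; committed c=2)
Op 4: BEGIN: in_txn=True, pending={}
Op 5: UPDATE c=22 (pending; pending now {c=22})
Op 6: ROLLBACK: discarded pending ['c']; in_txn=False
Op 7: UPDATE c=13 (auto-commit; committed c=13)
Op 8: UPDATE e=21 (auto-commit; committed e=21)
Op 9: UPDATE c=15 (auto-commit; committed c=15)
Op 10: BEGIN: in_txn=True, pending={}
Op 11: COMMIT: merged [] into committed; committed now {c=15, e=21}
ROLLBACK at op 6 discards: ['c']

Answer: c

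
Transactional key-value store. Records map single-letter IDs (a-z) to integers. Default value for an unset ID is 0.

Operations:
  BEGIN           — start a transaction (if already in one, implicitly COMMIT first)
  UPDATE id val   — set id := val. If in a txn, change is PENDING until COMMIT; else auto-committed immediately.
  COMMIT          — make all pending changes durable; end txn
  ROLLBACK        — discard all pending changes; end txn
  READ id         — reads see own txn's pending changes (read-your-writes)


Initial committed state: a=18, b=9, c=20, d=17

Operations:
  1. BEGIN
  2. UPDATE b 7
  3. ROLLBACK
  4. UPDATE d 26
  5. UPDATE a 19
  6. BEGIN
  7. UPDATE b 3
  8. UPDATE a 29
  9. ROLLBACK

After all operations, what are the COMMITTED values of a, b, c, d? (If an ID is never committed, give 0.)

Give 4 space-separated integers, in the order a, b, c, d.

Initial committed: {a=18, b=9, c=20, d=17}
Op 1: BEGIN: in_txn=True, pending={}
Op 2: UPDATE b=7 (pending; pending now {b=7})
Op 3: ROLLBACK: discarded pending ['b']; in_txn=False
Op 4: UPDATE d=26 (auto-commit; committed d=26)
Op 5: UPDATE a=19 (auto-commit; committed a=19)
Op 6: BEGIN: in_txn=True, pending={}
Op 7: UPDATE b=3 (pending; pending now {b=3})
Op 8: UPDATE a=29 (pending; pending now {a=29, b=3})
Op 9: ROLLBACK: discarded pending ['a', 'b']; in_txn=False
Final committed: {a=19, b=9, c=20, d=26}

Answer: 19 9 20 26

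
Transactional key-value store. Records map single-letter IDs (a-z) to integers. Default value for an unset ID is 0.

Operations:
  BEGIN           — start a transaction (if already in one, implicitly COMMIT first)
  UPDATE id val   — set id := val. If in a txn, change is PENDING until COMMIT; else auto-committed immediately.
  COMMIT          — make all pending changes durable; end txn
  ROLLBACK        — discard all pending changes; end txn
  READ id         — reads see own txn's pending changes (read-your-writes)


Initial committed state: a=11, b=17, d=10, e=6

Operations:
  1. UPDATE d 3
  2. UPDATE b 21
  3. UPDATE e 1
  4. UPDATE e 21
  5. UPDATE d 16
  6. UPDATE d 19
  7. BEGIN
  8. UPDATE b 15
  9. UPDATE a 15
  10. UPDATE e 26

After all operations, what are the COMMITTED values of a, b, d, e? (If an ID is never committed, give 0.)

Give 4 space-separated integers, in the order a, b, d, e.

Initial committed: {a=11, b=17, d=10, e=6}
Op 1: UPDATE d=3 (auto-commit; committed d=3)
Op 2: UPDATE b=21 (auto-commit; committed b=21)
Op 3: UPDATE e=1 (auto-commit; committed e=1)
Op 4: UPDATE e=21 (auto-commit; committed e=21)
Op 5: UPDATE d=16 (auto-commit; committed d=16)
Op 6: UPDATE d=19 (auto-commit; committed d=19)
Op 7: BEGIN: in_txn=True, pending={}
Op 8: UPDATE b=15 (pending; pending now {b=15})
Op 9: UPDATE a=15 (pending; pending now {a=15, b=15})
Op 10: UPDATE e=26 (pending; pending now {a=15, b=15, e=26})
Final committed: {a=11, b=21, d=19, e=21}

Answer: 11 21 19 21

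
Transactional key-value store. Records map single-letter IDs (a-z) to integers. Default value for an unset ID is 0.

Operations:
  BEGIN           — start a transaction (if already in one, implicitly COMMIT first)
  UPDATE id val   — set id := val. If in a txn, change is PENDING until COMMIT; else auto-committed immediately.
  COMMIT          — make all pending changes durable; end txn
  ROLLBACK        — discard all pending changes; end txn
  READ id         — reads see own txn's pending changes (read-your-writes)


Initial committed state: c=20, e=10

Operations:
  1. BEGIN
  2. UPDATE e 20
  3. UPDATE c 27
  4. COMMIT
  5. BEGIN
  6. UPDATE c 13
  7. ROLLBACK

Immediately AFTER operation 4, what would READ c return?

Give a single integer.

Initial committed: {c=20, e=10}
Op 1: BEGIN: in_txn=True, pending={}
Op 2: UPDATE e=20 (pending; pending now {e=20})
Op 3: UPDATE c=27 (pending; pending now {c=27, e=20})
Op 4: COMMIT: merged ['c', 'e'] into committed; committed now {c=27, e=20}
After op 4: visible(c) = 27 (pending={}, committed={c=27, e=20})

Answer: 27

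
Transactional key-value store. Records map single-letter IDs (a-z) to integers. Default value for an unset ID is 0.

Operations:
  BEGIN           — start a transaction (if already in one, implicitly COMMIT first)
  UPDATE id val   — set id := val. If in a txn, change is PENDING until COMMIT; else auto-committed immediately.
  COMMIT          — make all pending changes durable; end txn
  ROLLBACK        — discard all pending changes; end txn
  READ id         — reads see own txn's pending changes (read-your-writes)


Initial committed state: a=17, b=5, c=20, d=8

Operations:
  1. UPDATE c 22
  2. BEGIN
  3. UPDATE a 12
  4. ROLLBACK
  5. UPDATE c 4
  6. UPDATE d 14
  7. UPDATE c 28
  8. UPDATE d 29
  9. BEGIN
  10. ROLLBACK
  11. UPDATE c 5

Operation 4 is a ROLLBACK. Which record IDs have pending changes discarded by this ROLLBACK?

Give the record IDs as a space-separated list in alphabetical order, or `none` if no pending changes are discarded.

Answer: a

Derivation:
Initial committed: {a=17, b=5, c=20, d=8}
Op 1: UPDATE c=22 (auto-commit; committed c=22)
Op 2: BEGIN: in_txn=True, pending={}
Op 3: UPDATE a=12 (pending; pending now {a=12})
Op 4: ROLLBACK: discarded pending ['a']; in_txn=False
Op 5: UPDATE c=4 (auto-commit; committed c=4)
Op 6: UPDATE d=14 (auto-commit; committed d=14)
Op 7: UPDATE c=28 (auto-commit; committed c=28)
Op 8: UPDATE d=29 (auto-commit; committed d=29)
Op 9: BEGIN: in_txn=True, pending={}
Op 10: ROLLBACK: discarded pending []; in_txn=False
Op 11: UPDATE c=5 (auto-commit; committed c=5)
ROLLBACK at op 4 discards: ['a']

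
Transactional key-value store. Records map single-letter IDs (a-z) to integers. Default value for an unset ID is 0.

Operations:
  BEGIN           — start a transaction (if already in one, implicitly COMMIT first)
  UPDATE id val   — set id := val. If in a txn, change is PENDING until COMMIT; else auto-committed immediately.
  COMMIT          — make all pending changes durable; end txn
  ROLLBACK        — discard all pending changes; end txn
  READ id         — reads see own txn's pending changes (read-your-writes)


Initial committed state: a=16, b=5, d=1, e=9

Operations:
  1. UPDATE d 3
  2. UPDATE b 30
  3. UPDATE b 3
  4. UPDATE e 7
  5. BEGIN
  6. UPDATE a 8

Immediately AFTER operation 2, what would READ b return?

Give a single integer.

Answer: 30

Derivation:
Initial committed: {a=16, b=5, d=1, e=9}
Op 1: UPDATE d=3 (auto-commit; committed d=3)
Op 2: UPDATE b=30 (auto-commit; committed b=30)
After op 2: visible(b) = 30 (pending={}, committed={a=16, b=30, d=3, e=9})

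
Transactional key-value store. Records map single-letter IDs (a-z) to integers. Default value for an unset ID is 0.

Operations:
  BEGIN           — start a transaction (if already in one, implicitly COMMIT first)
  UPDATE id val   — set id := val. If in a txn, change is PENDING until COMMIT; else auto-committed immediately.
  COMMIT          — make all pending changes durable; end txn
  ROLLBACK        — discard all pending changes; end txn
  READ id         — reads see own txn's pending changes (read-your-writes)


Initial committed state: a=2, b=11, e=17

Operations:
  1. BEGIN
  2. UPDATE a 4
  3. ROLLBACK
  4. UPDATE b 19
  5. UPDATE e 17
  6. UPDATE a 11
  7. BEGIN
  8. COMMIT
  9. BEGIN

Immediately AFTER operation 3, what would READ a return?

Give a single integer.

Initial committed: {a=2, b=11, e=17}
Op 1: BEGIN: in_txn=True, pending={}
Op 2: UPDATE a=4 (pending; pending now {a=4})
Op 3: ROLLBACK: discarded pending ['a']; in_txn=False
After op 3: visible(a) = 2 (pending={}, committed={a=2, b=11, e=17})

Answer: 2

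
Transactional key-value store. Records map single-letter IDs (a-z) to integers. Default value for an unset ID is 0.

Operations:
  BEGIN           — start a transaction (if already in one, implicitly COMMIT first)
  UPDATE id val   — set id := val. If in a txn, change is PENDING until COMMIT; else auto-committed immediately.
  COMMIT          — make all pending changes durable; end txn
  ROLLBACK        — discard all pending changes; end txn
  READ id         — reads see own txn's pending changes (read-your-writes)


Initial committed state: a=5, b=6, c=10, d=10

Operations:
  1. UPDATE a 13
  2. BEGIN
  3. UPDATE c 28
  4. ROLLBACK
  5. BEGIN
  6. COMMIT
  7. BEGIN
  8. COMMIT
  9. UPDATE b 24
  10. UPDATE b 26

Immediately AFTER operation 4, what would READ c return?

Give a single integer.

Answer: 10

Derivation:
Initial committed: {a=5, b=6, c=10, d=10}
Op 1: UPDATE a=13 (auto-commit; committed a=13)
Op 2: BEGIN: in_txn=True, pending={}
Op 3: UPDATE c=28 (pending; pending now {c=28})
Op 4: ROLLBACK: discarded pending ['c']; in_txn=False
After op 4: visible(c) = 10 (pending={}, committed={a=13, b=6, c=10, d=10})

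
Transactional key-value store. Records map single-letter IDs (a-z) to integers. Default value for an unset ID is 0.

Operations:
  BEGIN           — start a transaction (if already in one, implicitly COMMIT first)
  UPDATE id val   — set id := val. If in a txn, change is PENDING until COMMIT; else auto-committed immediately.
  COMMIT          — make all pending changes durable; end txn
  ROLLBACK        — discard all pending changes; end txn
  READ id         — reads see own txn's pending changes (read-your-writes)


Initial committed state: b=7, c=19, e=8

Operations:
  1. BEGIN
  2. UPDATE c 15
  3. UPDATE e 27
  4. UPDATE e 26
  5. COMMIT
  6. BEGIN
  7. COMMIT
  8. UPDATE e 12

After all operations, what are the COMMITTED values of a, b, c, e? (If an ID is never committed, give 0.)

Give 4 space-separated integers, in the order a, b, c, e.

Answer: 0 7 15 12

Derivation:
Initial committed: {b=7, c=19, e=8}
Op 1: BEGIN: in_txn=True, pending={}
Op 2: UPDATE c=15 (pending; pending now {c=15})
Op 3: UPDATE e=27 (pending; pending now {c=15, e=27})
Op 4: UPDATE e=26 (pending; pending now {c=15, e=26})
Op 5: COMMIT: merged ['c', 'e'] into committed; committed now {b=7, c=15, e=26}
Op 6: BEGIN: in_txn=True, pending={}
Op 7: COMMIT: merged [] into committed; committed now {b=7, c=15, e=26}
Op 8: UPDATE e=12 (auto-commit; committed e=12)
Final committed: {b=7, c=15, e=12}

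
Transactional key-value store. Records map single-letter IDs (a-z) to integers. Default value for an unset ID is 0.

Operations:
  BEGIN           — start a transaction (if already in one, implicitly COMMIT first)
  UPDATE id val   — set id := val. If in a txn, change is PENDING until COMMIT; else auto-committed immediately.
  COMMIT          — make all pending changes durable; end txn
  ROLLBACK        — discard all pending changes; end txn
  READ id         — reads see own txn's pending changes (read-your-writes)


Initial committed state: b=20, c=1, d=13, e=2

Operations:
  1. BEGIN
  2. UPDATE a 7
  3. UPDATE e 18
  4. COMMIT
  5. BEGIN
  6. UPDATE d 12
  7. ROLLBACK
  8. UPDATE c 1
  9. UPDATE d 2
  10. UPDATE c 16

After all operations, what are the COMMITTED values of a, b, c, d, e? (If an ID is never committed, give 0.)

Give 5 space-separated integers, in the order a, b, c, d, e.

Answer: 7 20 16 2 18

Derivation:
Initial committed: {b=20, c=1, d=13, e=2}
Op 1: BEGIN: in_txn=True, pending={}
Op 2: UPDATE a=7 (pending; pending now {a=7})
Op 3: UPDATE e=18 (pending; pending now {a=7, e=18})
Op 4: COMMIT: merged ['a', 'e'] into committed; committed now {a=7, b=20, c=1, d=13, e=18}
Op 5: BEGIN: in_txn=True, pending={}
Op 6: UPDATE d=12 (pending; pending now {d=12})
Op 7: ROLLBACK: discarded pending ['d']; in_txn=False
Op 8: UPDATE c=1 (auto-commit; committed c=1)
Op 9: UPDATE d=2 (auto-commit; committed d=2)
Op 10: UPDATE c=16 (auto-commit; committed c=16)
Final committed: {a=7, b=20, c=16, d=2, e=18}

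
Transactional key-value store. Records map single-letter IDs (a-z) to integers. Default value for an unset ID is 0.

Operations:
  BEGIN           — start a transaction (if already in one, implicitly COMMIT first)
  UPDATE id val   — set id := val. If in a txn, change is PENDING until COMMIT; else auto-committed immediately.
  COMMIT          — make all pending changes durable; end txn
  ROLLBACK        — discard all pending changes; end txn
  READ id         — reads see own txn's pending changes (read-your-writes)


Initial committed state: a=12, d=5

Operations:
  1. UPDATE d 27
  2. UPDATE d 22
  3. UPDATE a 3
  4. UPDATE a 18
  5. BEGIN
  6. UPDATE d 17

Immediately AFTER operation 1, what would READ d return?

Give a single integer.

Answer: 27

Derivation:
Initial committed: {a=12, d=5}
Op 1: UPDATE d=27 (auto-commit; committed d=27)
After op 1: visible(d) = 27 (pending={}, committed={a=12, d=27})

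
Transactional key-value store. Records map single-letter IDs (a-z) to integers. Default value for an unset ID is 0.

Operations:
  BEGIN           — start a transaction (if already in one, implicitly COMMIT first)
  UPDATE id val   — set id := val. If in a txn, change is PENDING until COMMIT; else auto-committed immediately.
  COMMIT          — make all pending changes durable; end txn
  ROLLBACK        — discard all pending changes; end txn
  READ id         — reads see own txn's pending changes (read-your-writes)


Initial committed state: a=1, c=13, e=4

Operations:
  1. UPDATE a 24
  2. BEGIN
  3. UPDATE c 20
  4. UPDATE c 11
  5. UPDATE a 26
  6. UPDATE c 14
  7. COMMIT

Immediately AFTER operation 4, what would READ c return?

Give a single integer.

Answer: 11

Derivation:
Initial committed: {a=1, c=13, e=4}
Op 1: UPDATE a=24 (auto-commit; committed a=24)
Op 2: BEGIN: in_txn=True, pending={}
Op 3: UPDATE c=20 (pending; pending now {c=20})
Op 4: UPDATE c=11 (pending; pending now {c=11})
After op 4: visible(c) = 11 (pending={c=11}, committed={a=24, c=13, e=4})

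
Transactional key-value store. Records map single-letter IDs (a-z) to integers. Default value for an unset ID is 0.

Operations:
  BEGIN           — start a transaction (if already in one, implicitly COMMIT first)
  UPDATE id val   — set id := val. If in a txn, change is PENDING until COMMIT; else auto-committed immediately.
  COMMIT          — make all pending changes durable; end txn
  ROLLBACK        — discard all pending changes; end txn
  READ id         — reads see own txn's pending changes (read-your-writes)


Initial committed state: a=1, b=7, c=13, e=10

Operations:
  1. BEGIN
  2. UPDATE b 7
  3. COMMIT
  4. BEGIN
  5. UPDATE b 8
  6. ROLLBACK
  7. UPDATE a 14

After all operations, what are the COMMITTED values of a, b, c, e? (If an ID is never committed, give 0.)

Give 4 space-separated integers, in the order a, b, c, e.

Initial committed: {a=1, b=7, c=13, e=10}
Op 1: BEGIN: in_txn=True, pending={}
Op 2: UPDATE b=7 (pending; pending now {b=7})
Op 3: COMMIT: merged ['b'] into committed; committed now {a=1, b=7, c=13, e=10}
Op 4: BEGIN: in_txn=True, pending={}
Op 5: UPDATE b=8 (pending; pending now {b=8})
Op 6: ROLLBACK: discarded pending ['b']; in_txn=False
Op 7: UPDATE a=14 (auto-commit; committed a=14)
Final committed: {a=14, b=7, c=13, e=10}

Answer: 14 7 13 10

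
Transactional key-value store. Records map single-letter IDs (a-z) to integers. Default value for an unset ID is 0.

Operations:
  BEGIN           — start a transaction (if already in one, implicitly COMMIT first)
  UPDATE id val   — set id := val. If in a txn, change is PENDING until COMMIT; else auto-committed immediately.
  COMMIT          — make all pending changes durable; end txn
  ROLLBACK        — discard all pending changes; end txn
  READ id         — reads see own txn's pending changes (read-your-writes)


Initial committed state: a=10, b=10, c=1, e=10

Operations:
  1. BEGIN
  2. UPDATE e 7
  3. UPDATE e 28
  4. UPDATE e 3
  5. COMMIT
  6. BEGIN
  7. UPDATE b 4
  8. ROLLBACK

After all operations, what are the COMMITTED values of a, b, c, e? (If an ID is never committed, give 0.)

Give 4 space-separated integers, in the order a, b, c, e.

Initial committed: {a=10, b=10, c=1, e=10}
Op 1: BEGIN: in_txn=True, pending={}
Op 2: UPDATE e=7 (pending; pending now {e=7})
Op 3: UPDATE e=28 (pending; pending now {e=28})
Op 4: UPDATE e=3 (pending; pending now {e=3})
Op 5: COMMIT: merged ['e'] into committed; committed now {a=10, b=10, c=1, e=3}
Op 6: BEGIN: in_txn=True, pending={}
Op 7: UPDATE b=4 (pending; pending now {b=4})
Op 8: ROLLBACK: discarded pending ['b']; in_txn=False
Final committed: {a=10, b=10, c=1, e=3}

Answer: 10 10 1 3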